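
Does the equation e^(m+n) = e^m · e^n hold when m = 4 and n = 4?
Substituting m = 4, n = 4:

LHS = e^(4+4) = e^8 ≈ 2981
RHS = e^4 · e^4 = e^8 ≈ 2981

LHS = RHS, so the equation holds at this point.

Answer: Holds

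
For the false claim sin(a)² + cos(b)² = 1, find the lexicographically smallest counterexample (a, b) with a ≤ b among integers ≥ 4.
(a, b) = (4, 5)

Substituting (4, 5) into the claim:
LHS = sin(4)² + cos(5)² ≈ 0.6532
RHS = 1

Since LHS ≠ RHS, this pair disproves the claim, and no lexicographically smaller pair (a ≤ b, integers ≥ 4) does.

For instance (4, 8) is also a counterexample (LHS = cos(8)² + sin(4)² ≈ 0.5939, RHS = 1), but it's lexicographically larger.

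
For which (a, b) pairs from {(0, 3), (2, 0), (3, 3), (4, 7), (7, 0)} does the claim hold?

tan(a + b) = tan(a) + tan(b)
(0, 3), (2, 0), (7, 0)

Testing each pair:
(0, 3): LHS = tan(3) ≈ -0.1425, RHS = tan(3) ≈ -0.1425 → holds
(2, 0): LHS = tan(2) ≈ -2.185, RHS = tan(2) ≈ -2.185 → holds
(3, 3): LHS = tan(6) ≈ -0.291, RHS = 2·tan(3) ≈ -0.2851 → fails
(4, 7): LHS = tan(11) ≈ -226, RHS = tan(7) + tan(4) ≈ 2.029 → fails
(7, 0): LHS = tan(7) ≈ 0.8714, RHS = tan(7) ≈ 0.8714 → holds

3 of 5 pairs satisfy the claim.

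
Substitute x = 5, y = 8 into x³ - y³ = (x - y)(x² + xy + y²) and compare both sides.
LHS = 5³ - 8³ = -387
RHS = (5 - 8)(5² + 5·8 + 8²) = -387

LHS = RHS: the two sides agree.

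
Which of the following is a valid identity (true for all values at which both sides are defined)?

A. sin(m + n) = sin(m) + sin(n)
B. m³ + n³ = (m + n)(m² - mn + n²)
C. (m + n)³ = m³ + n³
B

A: fails at (5, 5) — LHS = sin(10) ≈ -0.544, RHS = 2·sin(5) ≈ -1.918.
B: holds — e.g. at (2, 5), both sides equal 133.
C: fails at (1, 3) — LHS = 64, RHS = 28.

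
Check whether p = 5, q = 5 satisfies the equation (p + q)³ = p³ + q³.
Fails

Substituting p = 5, q = 5:

LHS = (5 + 5)³ = 1000
RHS = 5³ + 5³ = 250

LHS ≠ RHS, so the equation does not hold at this point.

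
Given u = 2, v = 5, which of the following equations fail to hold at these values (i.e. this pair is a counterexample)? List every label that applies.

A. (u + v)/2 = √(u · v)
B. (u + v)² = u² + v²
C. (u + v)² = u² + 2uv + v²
A, B

Evaluating each claim at the given values:
A. LHS = 7/2, RHS = √(10) ≈ 3.162 → fails here (LHS ≠ RHS)
B. LHS = 49, RHS = 29 → fails here (LHS ≠ RHS)
C. LHS = 49, RHS = 49 → holds here (LHS = RHS)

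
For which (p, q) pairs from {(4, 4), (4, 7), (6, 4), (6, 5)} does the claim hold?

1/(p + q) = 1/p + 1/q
Testing each pair:
(4, 4): LHS = 1/8, RHS = 1/2 → fails
(4, 7): LHS = 1/11, RHS = 11/28 → fails
(6, 4): LHS = 1/10, RHS = 5/12 → fails
(6, 5): LHS = 1/11, RHS = 11/30 → fails

No pair satisfies the claim.

Answer: None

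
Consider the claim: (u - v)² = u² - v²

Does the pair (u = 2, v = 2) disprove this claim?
No

Substituting u = 2, v = 2:
LHS = (2 - 2)² = 0
RHS = 2² - 2² = 0

The sides agree, so this pair does not disprove the claim.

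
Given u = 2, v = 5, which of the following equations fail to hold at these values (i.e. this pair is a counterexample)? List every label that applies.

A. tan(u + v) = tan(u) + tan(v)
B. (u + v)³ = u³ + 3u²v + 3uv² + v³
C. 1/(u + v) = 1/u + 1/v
A, C

Evaluating each claim at the given values:
A. LHS = tan(7) ≈ 0.8714, RHS = tan(5) + tan(2) ≈ -5.566 → fails here (LHS ≠ RHS)
B. LHS = 343, RHS = 343 → holds here (LHS = RHS)
C. LHS = 1/7, RHS = 7/10 → fails here (LHS ≠ RHS)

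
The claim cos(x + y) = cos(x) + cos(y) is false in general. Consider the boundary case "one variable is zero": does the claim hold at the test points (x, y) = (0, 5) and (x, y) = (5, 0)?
At (0, 5): LHS = cos(5) ≈ 0.2837 ≠ RHS = cos(5) + 1 ≈ 1.284
At (5, 0): LHS = cos(5) ≈ 0.2837 ≠ RHS = cos(5) + 1 ≈ 1.284

Answer: No, fails at both test points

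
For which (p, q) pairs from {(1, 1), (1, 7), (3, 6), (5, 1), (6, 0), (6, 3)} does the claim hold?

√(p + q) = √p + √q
Testing each pair:
(1, 1): LHS = √(2) ≈ 1.414, RHS = 2 → fails
(1, 7): LHS = 2·√(2) ≈ 2.828, RHS = 1 + √(7) ≈ 3.646 → fails
(3, 6): LHS = 3, RHS = √(3) + √(6) ≈ 4.182 → fails
(5, 1): LHS = √(6) ≈ 2.449, RHS = 1 + √(5) ≈ 3.236 → fails
(6, 0): LHS = √(6) ≈ 2.449, RHS = √(6) ≈ 2.449 → holds
(6, 3): LHS = 3, RHS = √(3) + √(6) ≈ 4.182 → fails

1 of 6 pairs satisfies the claim.

Answer: (6, 0)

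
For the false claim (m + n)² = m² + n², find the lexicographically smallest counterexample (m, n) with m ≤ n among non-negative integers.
At (0, 2): both sides equal 4, so it holds there.
At (0, 5): both sides equal 25, so it holds there.

Substituting (1, 1) into the claim:
LHS = (1 + 1)² = 4
RHS = 1² + 1² = 2

Since LHS ≠ RHS, this pair disproves the claim, and no lexicographically smaller pair (m ≤ n, non-negative integers) does.

For instance (4, 4) is also a counterexample (LHS = 64, RHS = 32), but it's lexicographically larger.

Answer: (m, n) = (1, 1)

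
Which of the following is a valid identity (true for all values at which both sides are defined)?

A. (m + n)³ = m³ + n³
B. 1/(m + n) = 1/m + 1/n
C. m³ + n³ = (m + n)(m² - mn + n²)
A: fails at (1, 3) — LHS = 64, RHS = 28.
B: fails at (1, 2) — LHS = 1/3, RHS = 3/2.
C: holds — e.g. at (3, 5), both sides equal 152.

Answer: C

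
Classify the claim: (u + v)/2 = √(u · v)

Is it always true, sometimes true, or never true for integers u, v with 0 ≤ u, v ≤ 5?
It holds at (u, v) = (5, 5) (both sides equal 5), but fails at (u, v) = (1, 2) (LHS = 3/2, RHS = √(2) ≈ 1.414).

Answer: Sometimes true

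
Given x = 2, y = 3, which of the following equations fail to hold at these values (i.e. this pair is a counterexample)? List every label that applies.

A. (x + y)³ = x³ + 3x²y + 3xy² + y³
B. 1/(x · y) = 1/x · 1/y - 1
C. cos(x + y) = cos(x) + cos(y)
Evaluating each claim at the given values:
A. LHS = 125, RHS = 125 → holds here (LHS = RHS)
B. LHS = 1/6, RHS = -5/6 → fails here (LHS ≠ RHS)
C. LHS = cos(5) ≈ 0.2837, RHS = cos(3) + cos(2) ≈ -1.406 → fails here (LHS ≠ RHS)

Answer: B, C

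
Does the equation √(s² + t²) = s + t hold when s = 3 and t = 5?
Substituting s = 3, t = 5:

LHS = √(3² + 5²) = √(34) ≈ 5.831
RHS = 3 + 5 = 8

LHS ≠ RHS, so the equation does not hold at this point.

Answer: Fails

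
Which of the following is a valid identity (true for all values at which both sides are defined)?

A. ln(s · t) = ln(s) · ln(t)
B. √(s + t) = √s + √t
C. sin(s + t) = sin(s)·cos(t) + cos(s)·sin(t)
A: fails at (1, 4) — LHS = ln(4) ≈ 1.386, RHS = 0.
B: fails at (2, 5) — LHS = √(7) ≈ 2.646, RHS = √(2) + √(5) ≈ 3.65.
C: holds — e.g. at (4, 6), both sides equal sin(10) ≈ -0.544.

Answer: C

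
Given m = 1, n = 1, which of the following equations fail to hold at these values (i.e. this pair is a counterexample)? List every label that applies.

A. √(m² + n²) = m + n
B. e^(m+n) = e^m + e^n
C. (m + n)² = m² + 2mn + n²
A, B

Evaluating each claim at the given values:
A. LHS = √(2) ≈ 1.414, RHS = 2 → fails here (LHS ≠ RHS)
B. LHS = e^2 ≈ 7.389, RHS = 2·e ≈ 5.437 → fails here (LHS ≠ RHS)
C. LHS = 4, RHS = 4 → holds here (LHS = RHS)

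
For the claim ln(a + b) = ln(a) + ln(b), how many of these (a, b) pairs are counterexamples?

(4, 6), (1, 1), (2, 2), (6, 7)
Testing each pair:
(4, 6): LHS = ln(10) ≈ 2.303, RHS = ln(4) + ln(6) ≈ 3.178 → counterexample
(1, 1): LHS = ln(2) ≈ 0.6931, RHS = 0 → counterexample
(2, 2): LHS = ln(4) ≈ 1.386, RHS = 2·ln(2) ≈ 1.386 → satisfies claim
(6, 7): LHS = ln(13) ≈ 2.565, RHS = ln(6) + ln(7) ≈ 3.738 → counterexample

That makes 3 counterexamples.

Answer: 3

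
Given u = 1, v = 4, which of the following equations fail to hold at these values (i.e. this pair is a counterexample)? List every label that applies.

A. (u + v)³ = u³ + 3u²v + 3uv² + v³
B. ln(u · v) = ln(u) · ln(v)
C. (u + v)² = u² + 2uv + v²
B

Evaluating each claim at the given values:
A. LHS = 125, RHS = 125 → holds here (LHS = RHS)
B. LHS = ln(4) ≈ 1.386, RHS = 0 → fails here (LHS ≠ RHS)
C. LHS = 25, RHS = 25 → holds here (LHS = RHS)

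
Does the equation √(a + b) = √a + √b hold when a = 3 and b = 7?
Substituting a = 3, b = 7:

LHS = √(3 + 7) = √(10) ≈ 3.162
RHS = √3 + √7 = √(3) + √(7) ≈ 4.378

LHS ≠ RHS, so the equation does not hold at this point.

Answer: Fails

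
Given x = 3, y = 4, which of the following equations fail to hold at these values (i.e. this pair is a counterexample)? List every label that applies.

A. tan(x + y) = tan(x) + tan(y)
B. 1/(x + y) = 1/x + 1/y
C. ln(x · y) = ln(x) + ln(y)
Evaluating each claim at the given values:
A. LHS = tan(7) ≈ 0.8714, RHS = tan(3) + tan(4) ≈ 1.015 → fails here (LHS ≠ RHS)
B. LHS = 1/7, RHS = 7/12 → fails here (LHS ≠ RHS)
C. LHS = ln(12) ≈ 2.485, RHS = ln(3) + ln(4) ≈ 2.485 → holds here (LHS = RHS)

Answer: A, B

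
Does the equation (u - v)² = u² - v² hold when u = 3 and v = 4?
Fails

Substituting u = 3, v = 4:

LHS = (3 - 4)² = 1
RHS = 3² - 4² = -7

LHS ≠ RHS, so the equation does not hold at this point.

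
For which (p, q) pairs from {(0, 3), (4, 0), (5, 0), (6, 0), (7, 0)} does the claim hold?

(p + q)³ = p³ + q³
Testing each pair:
(0, 3): LHS = 27, RHS = 27 → holds
(4, 0): LHS = 64, RHS = 64 → holds
(5, 0): LHS = 125, RHS = 125 → holds
(6, 0): LHS = 216, RHS = 216 → holds
(7, 0): LHS = 343, RHS = 343 → holds

Every pair satisfies the claim.

Answer: All pairs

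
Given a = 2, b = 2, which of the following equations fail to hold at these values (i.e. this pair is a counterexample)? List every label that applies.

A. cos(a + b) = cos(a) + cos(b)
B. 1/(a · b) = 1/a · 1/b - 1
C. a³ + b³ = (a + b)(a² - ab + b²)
A, B

Evaluating each claim at the given values:
A. LHS = cos(4) ≈ -0.6536, RHS = 2·cos(2) ≈ -0.8323 → fails here (LHS ≠ RHS)
B. LHS = 1/4, RHS = -3/4 → fails here (LHS ≠ RHS)
C. LHS = 16, RHS = 16 → holds here (LHS = RHS)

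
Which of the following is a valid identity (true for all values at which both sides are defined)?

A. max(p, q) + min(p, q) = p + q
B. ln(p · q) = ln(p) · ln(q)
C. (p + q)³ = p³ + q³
A: holds — e.g. at (1, 4), both sides equal 5.
B: fails at (4, 5) — LHS = ln(20) ≈ 2.996, RHS = ln(4)·ln(5) ≈ 2.231.
C: fails at (1, 4) — LHS = 125, RHS = 65.

Answer: A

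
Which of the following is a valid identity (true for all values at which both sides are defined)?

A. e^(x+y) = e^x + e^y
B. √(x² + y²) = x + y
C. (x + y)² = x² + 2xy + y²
C

A: fails at (2, 3) — LHS = e^5 ≈ 148.4, RHS = e^2 + e^3 ≈ 27.47.
B: fails at (4, 4) — LHS = 4·√(2) ≈ 5.657, RHS = 8.
C: holds — e.g. at (1, 2), both sides equal 9.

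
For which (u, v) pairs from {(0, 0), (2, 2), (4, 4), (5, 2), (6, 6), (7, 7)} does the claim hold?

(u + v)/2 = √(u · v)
Testing each pair:
(0, 0): LHS = 0, RHS = 0 → holds
(2, 2): LHS = 2, RHS = 2 → holds
(4, 4): LHS = 4, RHS = 4 → holds
(5, 2): LHS = 7/2, RHS = √(10) ≈ 3.162 → fails
(6, 6): LHS = 6, RHS = 6 → holds
(7, 7): LHS = 7, RHS = 7 → holds

5 of 6 pairs satisfy the claim.

Answer: (0, 0), (2, 2), (4, 4), (6, 6), (7, 7)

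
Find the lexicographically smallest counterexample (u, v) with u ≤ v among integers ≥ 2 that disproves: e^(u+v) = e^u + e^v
Substituting (2, 2) into the claim:
LHS = e^(2+2) = e^4 ≈ 54.6
RHS = e^2 + e^2 = 2·e^2 ≈ 14.78

Since LHS ≠ RHS, this pair disproves the claim, and no lexicographically smaller pair (u ≤ v, integers ≥ 2) does.

For instance (7, 7) is also a counterexample (LHS = e^14 ≈ 1202604.3, RHS = 2·e^7 ≈ 2193), but it's lexicographically larger.

Answer: (u, v) = (2, 2)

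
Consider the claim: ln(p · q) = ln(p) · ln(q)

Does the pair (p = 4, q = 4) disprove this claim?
Substituting p = 4, q = 4:
LHS = ln(4 · 4) = ln(16) ≈ 2.773
RHS = ln(4) · ln(4) = ln(4)² ≈ 1.922

Since LHS ≠ RHS, this pair disproves the claim.

Answer: Yes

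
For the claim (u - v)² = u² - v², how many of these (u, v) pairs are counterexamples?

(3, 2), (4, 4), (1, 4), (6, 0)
2

Testing each pair:
(3, 2): LHS = 1, RHS = 5 → counterexample
(4, 4): LHS = 0, RHS = 0 → satisfies claim
(1, 4): LHS = 9, RHS = -15 → counterexample
(6, 0): LHS = 36, RHS = 36 → satisfies claim

That makes 2 counterexamples.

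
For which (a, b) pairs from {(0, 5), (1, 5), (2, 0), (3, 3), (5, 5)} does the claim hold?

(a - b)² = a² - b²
Testing each pair:
(0, 5): LHS = 25, RHS = -25 → fails
(1, 5): LHS = 16, RHS = -24 → fails
(2, 0): LHS = 4, RHS = 4 → holds
(3, 3): LHS = 0, RHS = 0 → holds
(5, 5): LHS = 0, RHS = 0 → holds

3 of 5 pairs satisfy the claim.

Answer: (2, 0), (3, 3), (5, 5)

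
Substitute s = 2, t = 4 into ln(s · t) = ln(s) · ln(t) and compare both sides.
LHS = ln(2 · 4) = ln(8) ≈ 2.079
RHS = ln(2) · ln(4) ≈ 0.9609

LHS ≠ RHS (they differ by about 1.119), so the equation does not hold here.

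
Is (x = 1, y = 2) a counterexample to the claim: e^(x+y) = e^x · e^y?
Substituting x = 1, y = 2:
LHS = e^(1+2) = e^3 ≈ 20.09
RHS = e^1 · e^2 = e^3 ≈ 20.09

The sides agree, so this pair does not disprove the claim.

Answer: No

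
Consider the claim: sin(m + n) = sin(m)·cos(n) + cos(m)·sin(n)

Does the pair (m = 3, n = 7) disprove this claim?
Substituting m = 3, n = 7:
LHS = sin(3 + 7) = sin(10) ≈ -0.544
RHS = sin(3)·cos(7) + cos(3)·sin(7) = sin(7)·cos(3) + sin(3)·cos(7) ≈ -0.544

The sides agree, so this pair does not disprove the claim.

Answer: No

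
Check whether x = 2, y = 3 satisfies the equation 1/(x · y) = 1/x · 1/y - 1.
Fails

Substituting x = 2, y = 3:

LHS = 1/(2 · 3) = 1/6
RHS = 1/2 · 1/3 - 1 = -5/6

LHS ≠ RHS, so the equation does not hold at this point.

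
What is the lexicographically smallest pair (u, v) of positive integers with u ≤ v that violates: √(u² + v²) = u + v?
Substituting (1, 1) into the claim:
LHS = √(1² + 1²) = √(2) ≈ 1.414
RHS = 1 + 1 = 2

Since LHS ≠ RHS, this pair disproves the claim, and no lexicographically smaller pair (u ≤ v, positive integers) does.

For instance (4, 4) is also a counterexample (LHS = 4·√(2) ≈ 5.657, RHS = 8), but it's lexicographically larger.

Answer: (u, v) = (1, 1)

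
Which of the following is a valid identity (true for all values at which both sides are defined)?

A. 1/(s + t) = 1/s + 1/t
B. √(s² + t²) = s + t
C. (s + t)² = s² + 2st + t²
A: fails at (1, 2) — LHS = 1/3, RHS = 3/2.
B: fails at (4, 4) — LHS = 4·√(2) ≈ 5.657, RHS = 8.
C: holds — e.g. at (4, 6), both sides equal 100.

Answer: C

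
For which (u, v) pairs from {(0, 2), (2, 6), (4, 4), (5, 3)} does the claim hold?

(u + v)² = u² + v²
(0, 2)

Testing each pair:
(0, 2): LHS = 4, RHS = 4 → holds
(2, 6): LHS = 64, RHS = 40 → fails
(4, 4): LHS = 64, RHS = 32 → fails
(5, 3): LHS = 64, RHS = 34 → fails

1 of 4 pairs satisfies the claim.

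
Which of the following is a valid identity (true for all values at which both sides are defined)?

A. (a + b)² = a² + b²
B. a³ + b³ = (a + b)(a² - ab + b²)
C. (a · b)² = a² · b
A: fails at (2, 4) — LHS = 36, RHS = 20.
B: holds — e.g. at (1, 1), both sides equal 2.
C: fails at (1, 5) — LHS = 25, RHS = 5.

Answer: B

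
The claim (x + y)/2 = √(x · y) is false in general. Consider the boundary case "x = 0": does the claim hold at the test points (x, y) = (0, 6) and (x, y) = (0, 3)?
No, fails at both test points

At (0, 6): LHS = 3 ≠ RHS = 0
At (0, 3): LHS = 3/2 ≠ RHS = 0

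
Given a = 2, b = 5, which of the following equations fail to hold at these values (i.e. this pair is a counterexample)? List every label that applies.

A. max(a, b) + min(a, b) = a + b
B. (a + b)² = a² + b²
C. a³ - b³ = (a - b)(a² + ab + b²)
B

Evaluating each claim at the given values:
A. LHS = 7, RHS = 7 → holds here (LHS = RHS)
B. LHS = 49, RHS = 29 → fails here (LHS ≠ RHS)
C. LHS = -117, RHS = -117 → holds here (LHS = RHS)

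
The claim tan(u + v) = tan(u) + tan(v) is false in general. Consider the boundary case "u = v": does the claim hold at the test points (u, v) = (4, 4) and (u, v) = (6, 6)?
At (4, 4): LHS = tan(8) ≈ -6.8 ≠ RHS = 2·tan(4) ≈ 2.316
At (6, 6): LHS = tan(12) ≈ -0.6359 ≠ RHS = 2·tan(6) ≈ -0.582

Answer: No, fails at both test points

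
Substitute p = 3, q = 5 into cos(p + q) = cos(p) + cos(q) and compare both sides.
LHS = cos(3 + 5) = cos(8) ≈ -0.1455
RHS = cos(3) + cos(5) ≈ -0.7063

LHS ≠ RHS (they differ by about 0.5608), so the equation does not hold here.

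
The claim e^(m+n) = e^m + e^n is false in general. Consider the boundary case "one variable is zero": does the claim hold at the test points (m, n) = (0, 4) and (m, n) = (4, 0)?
No, fails at both test points

At (0, 4): LHS = e^4 ≈ 54.6 ≠ RHS = 1 + e^4 ≈ 55.6
At (4, 0): LHS = e^4 ≈ 54.6 ≠ RHS = 1 + e^4 ≈ 55.6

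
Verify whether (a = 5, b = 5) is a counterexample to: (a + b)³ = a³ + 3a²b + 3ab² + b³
No

Substituting a = 5, b = 5:
LHS = (5 + 5)³ = 1000
RHS = 5³ + 3·5²·5 + 3·5·5² + 5³ = 1000

The sides agree, so this pair does not disprove the claim.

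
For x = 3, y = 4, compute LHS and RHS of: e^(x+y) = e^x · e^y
LHS = e^(3+4) = e^7 ≈ 1097
RHS = e^3 · e^4 = e^7 ≈ 1097

LHS = RHS: the two sides agree.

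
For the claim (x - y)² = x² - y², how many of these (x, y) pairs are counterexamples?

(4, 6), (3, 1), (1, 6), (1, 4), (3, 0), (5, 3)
Testing each pair:
(4, 6): LHS = 4, RHS = -20 → counterexample
(3, 1): LHS = 4, RHS = 8 → counterexample
(1, 6): LHS = 25, RHS = -35 → counterexample
(1, 4): LHS = 9, RHS = -15 → counterexample
(3, 0): LHS = 9, RHS = 9 → satisfies claim
(5, 3): LHS = 4, RHS = 16 → counterexample

That makes 5 counterexamples.

Answer: 5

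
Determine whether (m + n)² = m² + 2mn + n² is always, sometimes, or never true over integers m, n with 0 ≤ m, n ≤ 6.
The identity holds for every pair in the range. For instance at (m, n) = (6, 6): both sides equal 144.

Answer: Always true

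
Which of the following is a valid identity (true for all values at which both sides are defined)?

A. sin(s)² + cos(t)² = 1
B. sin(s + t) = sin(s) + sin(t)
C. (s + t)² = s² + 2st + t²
A: fails at (4, 6) — LHS = sin(4)² + cos(6)² ≈ 1.495, RHS = 1.
B: fails at (2, 3) — LHS = sin(5) ≈ -0.9589, RHS = sin(3) + sin(2) ≈ 1.05.
C: holds — e.g. at (1, 2), both sides equal 9.

Answer: C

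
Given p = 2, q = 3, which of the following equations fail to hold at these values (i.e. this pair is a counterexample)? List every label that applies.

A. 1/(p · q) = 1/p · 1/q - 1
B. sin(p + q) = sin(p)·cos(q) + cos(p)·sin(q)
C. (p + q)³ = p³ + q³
Evaluating each claim at the given values:
A. LHS = 1/6, RHS = -5/6 → fails here (LHS ≠ RHS)
B. LHS = sin(5) ≈ -0.9589, RHS = sin(2)·cos(3) + sin(3)·cos(2) ≈ -0.9589 → holds here (LHS = RHS)
C. LHS = 125, RHS = 35 → fails here (LHS ≠ RHS)

Answer: A, C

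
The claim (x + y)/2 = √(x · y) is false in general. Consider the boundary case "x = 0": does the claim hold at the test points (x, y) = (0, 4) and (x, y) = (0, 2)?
No, fails at both test points

At (0, 4): LHS = 2 ≠ RHS = 0
At (0, 2): LHS = 1 ≠ RHS = 0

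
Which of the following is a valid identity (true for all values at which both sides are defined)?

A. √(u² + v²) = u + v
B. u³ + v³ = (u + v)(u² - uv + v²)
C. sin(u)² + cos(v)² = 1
B

A: fails at (3, 7) — LHS = √(58) ≈ 7.616, RHS = 10.
B: holds — e.g. at (1, 5), both sides equal 126.
C: fails at (2, 7) — LHS = cos(7)² + sin(2)² ≈ 1.395, RHS = 1.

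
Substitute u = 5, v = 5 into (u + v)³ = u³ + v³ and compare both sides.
LHS = (5 + 5)³ = 1000
RHS = 5³ + 5³ = 250

LHS ≠ RHS, so the equation does not hold here.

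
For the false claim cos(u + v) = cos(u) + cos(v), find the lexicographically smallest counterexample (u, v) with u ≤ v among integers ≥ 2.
Substituting (2, 2) into the claim:
LHS = cos(2 + 2) = cos(4) ≈ -0.6536
RHS = cos(2) + cos(2) = 2·cos(2) ≈ -0.8323

Since LHS ≠ RHS, this pair disproves the claim, and no lexicographically smaller pair (u ≤ v, integers ≥ 2) does.

For instance (2, 6) is also a counterexample (LHS = cos(8) ≈ -0.1455, RHS = cos(2) + cos(6) ≈ 0.544), but it's lexicographically larger.

Answer: (u, v) = (2, 2)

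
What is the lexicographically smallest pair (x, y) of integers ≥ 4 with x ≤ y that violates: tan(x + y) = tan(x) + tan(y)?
(x, y) = (4, 4)

Substituting (4, 4) into the claim:
LHS = tan(4 + 4) = tan(8) ≈ -6.8
RHS = tan(4) + tan(4) = 2·tan(4) ≈ 2.316

Since LHS ≠ RHS, this pair disproves the claim, and no lexicographically smaller pair (x ≤ y, integers ≥ 4) does.

For instance (4, 7) is also a counterexample (LHS = tan(11) ≈ -226, RHS = tan(7) + tan(4) ≈ 2.029), but it's lexicographically larger.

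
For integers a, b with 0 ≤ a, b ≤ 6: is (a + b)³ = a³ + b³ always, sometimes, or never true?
Sometimes true

It holds at (a, b) = (0, 5) (both sides equal 125), but fails at (a, b) = (2, 3) (LHS = 125, RHS = 35).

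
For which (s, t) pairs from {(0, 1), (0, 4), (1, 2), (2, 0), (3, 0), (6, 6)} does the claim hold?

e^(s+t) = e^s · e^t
Testing each pair:
(0, 1): LHS = e ≈ 2.718, RHS = e ≈ 2.718 → holds
(0, 4): LHS = e^4 ≈ 54.6, RHS = e^4 ≈ 54.6 → holds
(1, 2): LHS = e^3 ≈ 20.09, RHS = e^3 ≈ 20.09 → holds
(2, 0): LHS = e^2 ≈ 7.389, RHS = e^2 ≈ 7.389 → holds
(3, 0): LHS = e^3 ≈ 20.09, RHS = e^3 ≈ 20.09 → holds
(6, 6): LHS = e^12 ≈ 162754.8, RHS = e^12 ≈ 162754.8 → holds

Every pair satisfies the claim.

Answer: All pairs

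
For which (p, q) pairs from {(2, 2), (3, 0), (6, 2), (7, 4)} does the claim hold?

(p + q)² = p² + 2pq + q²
Testing each pair:
(2, 2): LHS = 16, RHS = 16 → holds
(3, 0): LHS = 9, RHS = 9 → holds
(6, 2): LHS = 64, RHS = 64 → holds
(7, 4): LHS = 121, RHS = 121 → holds

Every pair satisfies the claim.

Answer: All pairs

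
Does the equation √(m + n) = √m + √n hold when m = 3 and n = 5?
Substituting m = 3, n = 5:

LHS = √(3 + 5) = 2·√(2) ≈ 2.828
RHS = √3 + √5 = √(3) + √(5) ≈ 3.968

LHS ≠ RHS, so the equation does not hold at this point.

Answer: Fails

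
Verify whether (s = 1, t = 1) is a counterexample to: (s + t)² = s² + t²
Yes

Substituting s = 1, t = 1:
LHS = (1 + 1)² = 4
RHS = 1² + 1² = 2

Since LHS ≠ RHS, this pair disproves the claim.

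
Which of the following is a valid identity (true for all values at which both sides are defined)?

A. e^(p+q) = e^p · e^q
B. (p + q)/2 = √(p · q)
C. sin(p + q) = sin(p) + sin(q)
A

A: holds — e.g. at (2, 4), both sides equal e^6 ≈ 403.4.
B: fails at (1, 4) — LHS = 5/2, RHS = 2.
C: fails at (5, 5) — LHS = sin(10) ≈ -0.544, RHS = 2·sin(5) ≈ -1.918.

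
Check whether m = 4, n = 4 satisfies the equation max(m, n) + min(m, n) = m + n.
Holds

Substituting m = 4, n = 4:

LHS = max(4, 4) + min(4, 4) = 8
RHS = 4 + 4 = 8

LHS = RHS, so the equation holds at this point.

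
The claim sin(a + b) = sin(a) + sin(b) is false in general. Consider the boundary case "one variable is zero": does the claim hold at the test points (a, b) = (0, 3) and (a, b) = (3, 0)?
Yes, holds at both test points

At (0, 3): LHS = sin(3) ≈ 0.1411, RHS = sin(3) ≈ 0.1411 → equal
At (3, 0): LHS = sin(3) ≈ 0.1411, RHS = sin(3) ≈ 0.1411 → equal

So the claim does hold at both of these boundary points, even though it is not an identity.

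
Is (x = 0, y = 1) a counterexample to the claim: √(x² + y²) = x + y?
Substituting x = 0, y = 1:
LHS = √(0² + 1²) = 1
RHS = 0 + 1 = 1

The sides agree, so this pair does not disprove the claim.

Answer: No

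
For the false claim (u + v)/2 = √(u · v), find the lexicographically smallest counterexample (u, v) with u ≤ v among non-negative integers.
(u, v) = (0, 1)

At (0, 0): both sides equal 0, so it holds there.

Substituting (0, 1) into the claim:
LHS = (0 + 1)/2 = 1/2
RHS = √(0 · 1) = 0

Since LHS ≠ RHS, this pair disproves the claim, and no lexicographically smaller pair (u ≤ v, non-negative integers) does.

For instance (0, 2) is also a counterexample (LHS = 1, RHS = 0), but it's lexicographically larger.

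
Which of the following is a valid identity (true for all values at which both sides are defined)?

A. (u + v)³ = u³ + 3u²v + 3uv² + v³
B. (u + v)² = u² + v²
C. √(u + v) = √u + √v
A

A: holds — e.g. at (3, 5), both sides equal 512.
B: fails at (6, 7) — LHS = 169, RHS = 85.
C: fails at (5, 5) — LHS = √(10) ≈ 3.162, RHS = 2·√(5) ≈ 4.472.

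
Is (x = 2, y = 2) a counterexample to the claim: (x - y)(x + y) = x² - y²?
Substituting x = 2, y = 2:
LHS = (2 - 2)(2 + 2) = 0
RHS = 2² - 2² = 0

The sides agree, so this pair does not disprove the claim.

Answer: No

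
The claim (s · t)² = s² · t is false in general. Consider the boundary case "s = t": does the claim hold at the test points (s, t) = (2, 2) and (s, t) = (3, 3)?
At (2, 2): LHS = 16 ≠ RHS = 8
At (3, 3): LHS = 81 ≠ RHS = 27

Answer: No, fails at both test points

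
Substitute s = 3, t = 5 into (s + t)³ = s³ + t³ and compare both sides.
LHS = (3 + 5)³ = 512
RHS = 3³ + 5³ = 152

LHS ≠ RHS, so the equation does not hold here.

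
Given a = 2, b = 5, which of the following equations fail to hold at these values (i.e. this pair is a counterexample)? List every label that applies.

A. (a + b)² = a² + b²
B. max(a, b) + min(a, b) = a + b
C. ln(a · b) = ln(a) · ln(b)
Evaluating each claim at the given values:
A. LHS = 49, RHS = 29 → fails here (LHS ≠ RHS)
B. LHS = 7, RHS = 7 → holds here (LHS = RHS)
C. LHS = ln(10) ≈ 2.303, RHS = ln(2)·ln(5) ≈ 1.116 → fails here (LHS ≠ RHS)

Answer: A, C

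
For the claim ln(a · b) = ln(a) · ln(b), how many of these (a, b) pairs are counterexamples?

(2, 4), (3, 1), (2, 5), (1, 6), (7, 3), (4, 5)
Testing each pair:
(2, 4): LHS = ln(8) ≈ 2.079, RHS = ln(2)·ln(4) ≈ 0.9609 → counterexample
(3, 1): LHS = ln(3) ≈ 1.099, RHS = 0 → counterexample
(2, 5): LHS = ln(10) ≈ 2.303, RHS = ln(2)·ln(5) ≈ 1.116 → counterexample
(1, 6): LHS = ln(6) ≈ 1.792, RHS = 0 → counterexample
(7, 3): LHS = ln(21) ≈ 3.045, RHS = ln(3)·ln(7) ≈ 2.138 → counterexample
(4, 5): LHS = ln(20) ≈ 2.996, RHS = ln(4)·ln(5) ≈ 2.231 → counterexample

That makes 6 counterexamples.

Answer: 6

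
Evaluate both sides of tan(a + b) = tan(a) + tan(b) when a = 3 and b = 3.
LHS = tan(3 + 3) = tan(6) ≈ -0.291
RHS = tan(3) + tan(3) = 2·tan(3) ≈ -0.2851

LHS ≠ RHS (they differ by about 0.005913), so the equation does not hold here.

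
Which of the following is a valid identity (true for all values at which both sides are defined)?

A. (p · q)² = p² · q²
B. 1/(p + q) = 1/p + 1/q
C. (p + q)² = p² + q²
A: holds — e.g. at (6, 7), both sides equal 1764.
B: fails at (1, 3) — LHS = 1/4, RHS = 4/3.
C: fails at (2, 4) — LHS = 36, RHS = 20.

Answer: A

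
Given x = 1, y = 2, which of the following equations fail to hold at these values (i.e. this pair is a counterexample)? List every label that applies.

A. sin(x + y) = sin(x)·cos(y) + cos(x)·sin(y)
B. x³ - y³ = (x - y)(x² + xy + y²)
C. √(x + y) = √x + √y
Evaluating each claim at the given values:
A. LHS = sin(3) ≈ 0.1411, RHS = sin(1)·cos(2) + sin(2)·cos(1) ≈ 0.1411 → holds here (LHS = RHS)
B. LHS = -7, RHS = -7 → holds here (LHS = RHS)
C. LHS = √(3) ≈ 1.732, RHS = 1 + √(2) ≈ 2.414 → fails here (LHS ≠ RHS)

Answer: C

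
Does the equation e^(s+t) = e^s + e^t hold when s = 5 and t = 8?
Substituting s = 5, t = 8:

LHS = e^(5+8) = e^13 ≈ 442413.4
RHS = e^5 + e^8 ≈ 3129

LHS ≠ RHS, so the equation does not hold at this point.

Answer: Fails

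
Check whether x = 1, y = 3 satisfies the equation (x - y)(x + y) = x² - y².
Substituting x = 1, y = 3:

LHS = (1 - 3)(1 + 3) = -8
RHS = 1² - 3² = -8

LHS = RHS, so the equation holds at this point.

Answer: Holds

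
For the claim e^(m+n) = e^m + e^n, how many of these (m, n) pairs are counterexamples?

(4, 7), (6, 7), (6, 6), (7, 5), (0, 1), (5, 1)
6

Testing each pair:
(4, 7): LHS = e^11 ≈ 59874.1, RHS = e^4 + e^7 ≈ 1151 → counterexample
(6, 7): LHS = e^13 ≈ 442413.4, RHS = e^6 + e^7 ≈ 1500 → counterexample
(6, 6): LHS = e^12 ≈ 162754.8, RHS = 2·e^6 ≈ 806.9 → counterexample
(7, 5): LHS = e^12 ≈ 162754.8, RHS = e^5 + e^7 ≈ 1245 → counterexample
(0, 1): LHS = e ≈ 2.718, RHS = 1 + e ≈ 3.718 → counterexample
(5, 1): LHS = e^6 ≈ 403.4, RHS = e + e^5 ≈ 151.1 → counterexample

That makes 6 counterexamples.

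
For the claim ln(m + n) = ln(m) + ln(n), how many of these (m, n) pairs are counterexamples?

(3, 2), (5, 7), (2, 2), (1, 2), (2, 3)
Testing each pair:
(3, 2): LHS = ln(5) ≈ 1.609, RHS = ln(2) + ln(3) ≈ 1.792 → counterexample
(5, 7): LHS = ln(12) ≈ 2.485, RHS = ln(5) + ln(7) ≈ 3.555 → counterexample
(2, 2): LHS = ln(4) ≈ 1.386, RHS = 2·ln(2) ≈ 1.386 → satisfies claim
(1, 2): LHS = ln(3) ≈ 1.099, RHS = ln(2) ≈ 0.6931 → counterexample
(2, 3): LHS = ln(5) ≈ 1.609, RHS = ln(2) + ln(3) ≈ 1.792 → counterexample

That makes 4 counterexamples.

Answer: 4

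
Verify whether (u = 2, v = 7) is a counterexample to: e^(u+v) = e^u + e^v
Substituting u = 2, v = 7:
LHS = e^(2+7) = e^9 ≈ 8103
RHS = e^2 + e^7 ≈ 1104

Since LHS ≠ RHS, this pair disproves the claim.

Answer: Yes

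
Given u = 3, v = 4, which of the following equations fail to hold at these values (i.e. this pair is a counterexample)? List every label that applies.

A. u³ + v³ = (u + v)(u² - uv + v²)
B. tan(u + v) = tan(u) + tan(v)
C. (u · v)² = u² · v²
B

Evaluating each claim at the given values:
A. LHS = 91, RHS = 91 → holds here (LHS = RHS)
B. LHS = tan(7) ≈ 0.8714, RHS = tan(3) + tan(4) ≈ 1.015 → fails here (LHS ≠ RHS)
C. LHS = 144, RHS = 144 → holds here (LHS = RHS)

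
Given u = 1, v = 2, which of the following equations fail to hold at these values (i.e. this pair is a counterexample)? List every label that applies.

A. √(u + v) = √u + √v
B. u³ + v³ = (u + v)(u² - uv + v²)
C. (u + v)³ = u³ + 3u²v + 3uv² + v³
A

Evaluating each claim at the given values:
A. LHS = √(3) ≈ 1.732, RHS = 1 + √(2) ≈ 2.414 → fails here (LHS ≠ RHS)
B. LHS = 9, RHS = 9 → holds here (LHS = RHS)
C. LHS = 27, RHS = 27 → holds here (LHS = RHS)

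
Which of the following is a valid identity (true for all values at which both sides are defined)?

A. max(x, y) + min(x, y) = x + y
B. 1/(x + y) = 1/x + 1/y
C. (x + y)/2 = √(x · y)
A: holds — e.g. at (4, 5), both sides equal 9.
B: fails at (1, 2) — LHS = 1/3, RHS = 3/2.
C: fails at (5, 8) — LHS = 13/2, RHS = 2·√(10) ≈ 6.325.

Answer: A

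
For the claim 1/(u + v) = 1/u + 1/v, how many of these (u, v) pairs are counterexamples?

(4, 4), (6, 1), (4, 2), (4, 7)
4

Testing each pair:
(4, 4): LHS = 1/8, RHS = 1/2 → counterexample
(6, 1): LHS = 1/7, RHS = 7/6 → counterexample
(4, 2): LHS = 1/6, RHS = 3/4 → counterexample
(4, 7): LHS = 1/11, RHS = 11/28 → counterexample

That makes 4 counterexamples.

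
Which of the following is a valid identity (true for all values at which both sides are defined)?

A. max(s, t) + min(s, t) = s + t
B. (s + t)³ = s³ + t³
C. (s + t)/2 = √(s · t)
A

A: holds — e.g. at (1, 4), both sides equal 5.
B: fails at (1, 2) — LHS = 27, RHS = 9.
C: fails at (1, 5) — LHS = 3, RHS = √(5) ≈ 2.236.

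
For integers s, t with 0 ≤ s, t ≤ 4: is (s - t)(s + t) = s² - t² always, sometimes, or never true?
Always true

The identity holds for every pair in the range. For instance at (s, t) = (4, 4): both sides equal 0.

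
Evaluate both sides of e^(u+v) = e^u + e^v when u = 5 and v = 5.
LHS = e^(5+5) = e^10 ≈ 22026.5
RHS = e^5 + e^5 = 2·e^5 ≈ 296.8

LHS ≠ RHS (they differ by about 21729.6), so the equation does not hold here.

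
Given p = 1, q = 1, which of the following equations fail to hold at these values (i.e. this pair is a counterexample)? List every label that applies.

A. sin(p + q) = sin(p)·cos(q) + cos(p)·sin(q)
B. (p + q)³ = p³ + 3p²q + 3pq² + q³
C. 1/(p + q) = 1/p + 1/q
C

Evaluating each claim at the given values:
A. LHS = sin(2) ≈ 0.9093, RHS = 2·sin(1)·cos(1) ≈ 0.9093 → holds here (LHS = RHS)
B. LHS = 8, RHS = 8 → holds here (LHS = RHS)
C. LHS = 1/2, RHS = 2 → fails here (LHS ≠ RHS)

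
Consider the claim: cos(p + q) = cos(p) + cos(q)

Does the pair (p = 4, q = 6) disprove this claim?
Yes

Substituting p = 4, q = 6:
LHS = cos(4 + 6) = cos(10) ≈ -0.8391
RHS = cos(4) + cos(6) ≈ 0.3065

Since LHS ≠ RHS, this pair disproves the claim.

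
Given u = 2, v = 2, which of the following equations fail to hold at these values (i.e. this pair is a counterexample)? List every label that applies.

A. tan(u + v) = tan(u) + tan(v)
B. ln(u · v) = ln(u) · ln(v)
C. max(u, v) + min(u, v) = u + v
A, B

Evaluating each claim at the given values:
A. LHS = tan(4) ≈ 1.158, RHS = 2·tan(2) ≈ -4.37 → fails here (LHS ≠ RHS)
B. LHS = ln(4) ≈ 1.386, RHS = ln(2)² ≈ 0.4805 → fails here (LHS ≠ RHS)
C. LHS = 4, RHS = 4 → holds here (LHS = RHS)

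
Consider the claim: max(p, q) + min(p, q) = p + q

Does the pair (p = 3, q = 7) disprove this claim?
No

Substituting p = 3, q = 7:
LHS = max(3, 7) + min(3, 7) = 10
RHS = 3 + 7 = 10

The sides agree, so this pair does not disprove the claim.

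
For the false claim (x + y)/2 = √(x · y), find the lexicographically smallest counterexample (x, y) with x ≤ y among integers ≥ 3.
(x, y) = (3, 4)

At (3, 3): both sides equal 3, so it holds there.

Substituting (3, 4) into the claim:
LHS = (3 + 4)/2 = 7/2
RHS = √(3 · 4) = 2·√(3) ≈ 3.464

Since LHS ≠ RHS, this pair disproves the claim, and no lexicographically smaller pair (x ≤ y, integers ≥ 3) does.

For instance (7, 8) is also a counterexample (LHS = 15/2, RHS = 2·√(14) ≈ 7.483), but it's lexicographically larger.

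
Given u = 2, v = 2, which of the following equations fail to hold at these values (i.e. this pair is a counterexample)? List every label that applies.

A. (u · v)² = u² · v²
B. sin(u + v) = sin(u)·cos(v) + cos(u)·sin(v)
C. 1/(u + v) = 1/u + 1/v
C

Evaluating each claim at the given values:
A. LHS = 16, RHS = 16 → holds here (LHS = RHS)
B. LHS = sin(4) ≈ -0.7568, RHS = 2·sin(2)·cos(2) ≈ -0.7568 → holds here (LHS = RHS)
C. LHS = 1/4, RHS = 1 → fails here (LHS ≠ RHS)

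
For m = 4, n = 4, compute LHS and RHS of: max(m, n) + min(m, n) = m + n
LHS = max(4, 4) + min(4, 4) = 8
RHS = 4 + 4 = 8

LHS = RHS: the two sides agree.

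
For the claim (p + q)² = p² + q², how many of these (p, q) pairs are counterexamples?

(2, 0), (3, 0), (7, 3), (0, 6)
1

Testing each pair:
(2, 0): LHS = 4, RHS = 4 → satisfies claim
(3, 0): LHS = 9, RHS = 9 → satisfies claim
(7, 3): LHS = 100, RHS = 58 → counterexample
(0, 6): LHS = 36, RHS = 36 → satisfies claim

That makes 1 counterexample.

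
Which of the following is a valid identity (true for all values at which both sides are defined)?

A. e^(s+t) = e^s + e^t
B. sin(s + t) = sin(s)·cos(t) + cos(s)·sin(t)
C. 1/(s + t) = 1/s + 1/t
B

A: fails at (1, 1) — LHS = e^2 ≈ 7.389, RHS = 2·e ≈ 5.437.
B: holds — e.g. at (1, 2), both sides equal sin(3) ≈ 0.1411.
C: fails at (3, 3) — LHS = 1/6, RHS = 2/3.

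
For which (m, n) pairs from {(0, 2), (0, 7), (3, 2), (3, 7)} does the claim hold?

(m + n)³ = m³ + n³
(0, 2), (0, 7)

Testing each pair:
(0, 2): LHS = 8, RHS = 8 → holds
(0, 7): LHS = 343, RHS = 343 → holds
(3, 2): LHS = 125, RHS = 35 → fails
(3, 7): LHS = 1000, RHS = 370 → fails

2 of 4 pairs satisfy the claim.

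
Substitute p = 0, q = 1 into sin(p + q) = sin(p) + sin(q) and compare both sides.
LHS = sin(0 + 1) = sin(1) ≈ 0.8415
RHS = sin(0) + sin(1) = sin(1) ≈ 0.8415

LHS = RHS: the two sides agree.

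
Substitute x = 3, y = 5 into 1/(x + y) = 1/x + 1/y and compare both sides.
LHS = 1/(3 + 5) = 1/8
RHS = 1/3 + 1/5 = 8/15

LHS ≠ RHS, so the equation does not hold here.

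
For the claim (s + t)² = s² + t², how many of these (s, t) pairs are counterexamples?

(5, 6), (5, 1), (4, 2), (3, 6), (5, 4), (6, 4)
Testing each pair:
(5, 6): LHS = 121, RHS = 61 → counterexample
(5, 1): LHS = 36, RHS = 26 → counterexample
(4, 2): LHS = 36, RHS = 20 → counterexample
(3, 6): LHS = 81, RHS = 45 → counterexample
(5, 4): LHS = 81, RHS = 41 → counterexample
(6, 4): LHS = 100, RHS = 52 → counterexample

That makes 6 counterexamples.

Answer: 6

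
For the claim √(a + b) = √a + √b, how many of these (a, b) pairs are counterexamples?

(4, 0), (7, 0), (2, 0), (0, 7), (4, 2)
Testing each pair:
(4, 0): LHS = 2, RHS = 2 → satisfies claim
(7, 0): LHS = √(7) ≈ 2.646, RHS = √(7) ≈ 2.646 → satisfies claim
(2, 0): LHS = √(2) ≈ 1.414, RHS = √(2) ≈ 1.414 → satisfies claim
(0, 7): LHS = √(7) ≈ 2.646, RHS = √(7) ≈ 2.646 → satisfies claim
(4, 2): LHS = √(6) ≈ 2.449, RHS = √(2) + 2 ≈ 3.414 → counterexample

That makes 1 counterexample.

Answer: 1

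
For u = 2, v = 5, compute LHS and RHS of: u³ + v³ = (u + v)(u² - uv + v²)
LHS = 2³ + 5³ = 133
RHS = (2 + 5)(2² - 2·5 + 5²) = 133

LHS = RHS: the two sides agree.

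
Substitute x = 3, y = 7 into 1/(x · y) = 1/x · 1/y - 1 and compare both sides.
LHS = 1/(3 · 7) = 1/21
RHS = 1/3 · 1/7 - 1 = -20/21

LHS ≠ RHS, so the equation does not hold here.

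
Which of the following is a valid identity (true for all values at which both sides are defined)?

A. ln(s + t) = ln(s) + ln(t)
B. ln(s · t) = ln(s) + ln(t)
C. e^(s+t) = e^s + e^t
A: fails at (1, 1) — LHS = ln(2) ≈ 0.6931, RHS = 0.
B: holds — e.g. at (3, 5), both sides equal ln(15) ≈ 2.708.
C: fails at (1, 5) — LHS = e^6 ≈ 403.4, RHS = e + e^5 ≈ 151.1.

Answer: B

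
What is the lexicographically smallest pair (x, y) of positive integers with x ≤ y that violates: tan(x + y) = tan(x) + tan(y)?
Substituting (1, 1) into the claim:
LHS = tan(1 + 1) = tan(2) ≈ -2.185
RHS = tan(1) + tan(1) = 2·tan(1) ≈ 3.115

Since LHS ≠ RHS, this pair disproves the claim, and no lexicographically smaller pair (x ≤ y, positive integers) does.

For instance (3, 4) is also a counterexample (LHS = tan(7) ≈ 0.8714, RHS = tan(3) + tan(4) ≈ 1.015), but it's lexicographically larger.

Answer: (x, y) = (1, 1)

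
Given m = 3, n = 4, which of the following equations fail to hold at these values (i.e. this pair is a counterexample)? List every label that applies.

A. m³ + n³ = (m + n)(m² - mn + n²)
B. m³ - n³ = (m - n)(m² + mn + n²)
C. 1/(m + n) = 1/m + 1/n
C

Evaluating each claim at the given values:
A. LHS = 91, RHS = 91 → holds here (LHS = RHS)
B. LHS = -37, RHS = -37 → holds here (LHS = RHS)
C. LHS = 1/7, RHS = 7/12 → fails here (LHS ≠ RHS)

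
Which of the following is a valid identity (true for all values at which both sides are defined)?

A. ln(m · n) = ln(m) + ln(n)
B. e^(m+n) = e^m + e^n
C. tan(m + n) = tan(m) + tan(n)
A: holds — e.g. at (5, 5), both sides equal ln(25) ≈ 3.219.
B: fails at (4, 5) — LHS = e^9 ≈ 8103, RHS = e^4 + e^5 ≈ 203.
C: fails at (3, 5) — LHS = tan(8) ≈ -6.8, RHS = tan(5) + tan(3) ≈ -3.523.

Answer: A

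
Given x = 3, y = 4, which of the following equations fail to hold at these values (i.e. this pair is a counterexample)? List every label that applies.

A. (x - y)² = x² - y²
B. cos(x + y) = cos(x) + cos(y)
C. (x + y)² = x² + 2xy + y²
A, B

Evaluating each claim at the given values:
A. LHS = 1, RHS = -7 → fails here (LHS ≠ RHS)
B. LHS = cos(7) ≈ 0.7539, RHS = cos(3) + cos(4) ≈ -1.644 → fails here (LHS ≠ RHS)
C. LHS = 49, RHS = 49 → holds here (LHS = RHS)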